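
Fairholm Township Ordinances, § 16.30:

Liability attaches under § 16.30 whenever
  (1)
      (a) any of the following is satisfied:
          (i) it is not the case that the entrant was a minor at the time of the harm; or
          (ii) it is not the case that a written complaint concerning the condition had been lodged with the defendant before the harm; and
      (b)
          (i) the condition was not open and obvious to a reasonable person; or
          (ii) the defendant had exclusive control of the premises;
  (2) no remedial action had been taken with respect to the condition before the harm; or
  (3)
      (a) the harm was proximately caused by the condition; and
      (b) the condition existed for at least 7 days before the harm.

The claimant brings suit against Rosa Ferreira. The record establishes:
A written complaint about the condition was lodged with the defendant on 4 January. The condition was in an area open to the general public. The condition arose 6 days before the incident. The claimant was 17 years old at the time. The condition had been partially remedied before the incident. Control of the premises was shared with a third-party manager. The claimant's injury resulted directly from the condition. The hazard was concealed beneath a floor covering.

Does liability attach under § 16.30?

No — not liable.

(i) not (entrant a minor) — not met.
(ii) not (complaint lodged) — not met.
So (a) is not satisfied (F OR F).
(i) not open/obvious — met.
(ii) exclusive control — not satisfied.
(b) = T OR F = true.
(1): F AND T → false.
(2) no remedial action — not met.
(a) proximate cause — met.
(b) condition ≥7 days old — not satisfied.
So (3) is not satisfied (T AND F).
Overall = F OR F OR F = false.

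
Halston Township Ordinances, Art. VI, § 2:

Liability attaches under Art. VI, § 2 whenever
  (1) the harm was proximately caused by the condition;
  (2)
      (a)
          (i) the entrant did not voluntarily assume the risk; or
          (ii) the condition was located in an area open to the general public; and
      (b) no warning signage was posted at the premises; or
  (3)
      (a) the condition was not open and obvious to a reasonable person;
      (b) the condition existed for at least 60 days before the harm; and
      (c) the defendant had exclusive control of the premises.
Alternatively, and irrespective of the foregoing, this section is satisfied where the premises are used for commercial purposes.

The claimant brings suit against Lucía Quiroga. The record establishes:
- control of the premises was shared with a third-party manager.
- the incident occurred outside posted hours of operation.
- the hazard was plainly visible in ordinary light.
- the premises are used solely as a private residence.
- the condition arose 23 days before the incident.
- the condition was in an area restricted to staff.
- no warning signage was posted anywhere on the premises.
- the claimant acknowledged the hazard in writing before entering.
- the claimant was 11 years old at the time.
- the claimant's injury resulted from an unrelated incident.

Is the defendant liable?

(1) proximate cause — fails.
(i) no assumed risk — fails.
(ii) public area — not met.
(a) = F OR F = false.
(b) no signage posted — satisfied.
(2): F AND T → false.
(a) not open/obvious — fails.
(b) condition ≥60 days old — not satisfied.
(c) exclusive control — not satisfied.
So (3) is not satisfied (F AND F AND F).
Overall: F OR F OR F → false.
Exception (commercial use) — not satisfied.
Result: main false OR exception false → false.

No — not liable.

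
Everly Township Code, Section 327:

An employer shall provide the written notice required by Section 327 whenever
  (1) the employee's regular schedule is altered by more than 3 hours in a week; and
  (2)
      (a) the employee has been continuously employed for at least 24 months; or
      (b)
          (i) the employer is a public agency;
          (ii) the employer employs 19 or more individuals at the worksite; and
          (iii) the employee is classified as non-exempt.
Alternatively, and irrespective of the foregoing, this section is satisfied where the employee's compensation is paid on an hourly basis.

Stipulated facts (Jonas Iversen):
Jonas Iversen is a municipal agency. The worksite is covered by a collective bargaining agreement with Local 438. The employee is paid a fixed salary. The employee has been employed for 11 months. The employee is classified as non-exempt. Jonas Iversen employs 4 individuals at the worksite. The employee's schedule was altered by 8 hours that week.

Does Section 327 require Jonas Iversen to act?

No — not required.

(1) schedule shift > 3h — satisfied.
(a) tenure ≥ 24 mo. — not satisfied.
(i) public agency — met.
(ii) ≥ 19 at site — not satisfied.
(iii) non-exempt — met.
(b) = T AND F AND T = false.
(2): F OR F → false.
So Overall is not satisfied (T AND F).
Exception (hourly-paid) — not satisfied.
Result: main false OR exception false → false.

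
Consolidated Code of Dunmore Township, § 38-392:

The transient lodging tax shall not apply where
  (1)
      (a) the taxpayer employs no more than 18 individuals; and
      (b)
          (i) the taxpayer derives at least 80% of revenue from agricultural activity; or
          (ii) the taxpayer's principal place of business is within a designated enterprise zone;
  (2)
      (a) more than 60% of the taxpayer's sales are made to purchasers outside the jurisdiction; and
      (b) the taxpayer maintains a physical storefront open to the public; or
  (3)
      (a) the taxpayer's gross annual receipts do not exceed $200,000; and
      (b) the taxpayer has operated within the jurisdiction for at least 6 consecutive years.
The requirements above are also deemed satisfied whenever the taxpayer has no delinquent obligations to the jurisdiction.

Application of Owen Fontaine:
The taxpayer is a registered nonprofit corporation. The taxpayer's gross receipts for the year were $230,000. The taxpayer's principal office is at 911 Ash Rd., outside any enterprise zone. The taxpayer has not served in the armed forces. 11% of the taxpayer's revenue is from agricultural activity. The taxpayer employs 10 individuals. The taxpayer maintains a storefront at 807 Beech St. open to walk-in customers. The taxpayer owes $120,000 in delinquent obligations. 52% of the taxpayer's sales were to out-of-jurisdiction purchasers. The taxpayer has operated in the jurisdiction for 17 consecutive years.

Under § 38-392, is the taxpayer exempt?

(a) ≤ 18 employees — met.
(i) ≥80% agricultural — not satisfied.
(ii) in enterprise zone — not met.
(b): F OR F → false.
(1): T AND F → false.
(a) >60% out-of-jur. sales — not satisfied.
(b) has storefront — met.
(2) = F AND T = false.
(a) receipts ≤ $200,000 — not satisfied.
(b) ≥ 6 yrs in jurisdiction — holds.
So (3) is not satisfied (F AND T).
Overall = F OR F OR F = false.
Exception (no delinquency) — not satisfied.
Result: main false OR exception false → false.

No — not exempt.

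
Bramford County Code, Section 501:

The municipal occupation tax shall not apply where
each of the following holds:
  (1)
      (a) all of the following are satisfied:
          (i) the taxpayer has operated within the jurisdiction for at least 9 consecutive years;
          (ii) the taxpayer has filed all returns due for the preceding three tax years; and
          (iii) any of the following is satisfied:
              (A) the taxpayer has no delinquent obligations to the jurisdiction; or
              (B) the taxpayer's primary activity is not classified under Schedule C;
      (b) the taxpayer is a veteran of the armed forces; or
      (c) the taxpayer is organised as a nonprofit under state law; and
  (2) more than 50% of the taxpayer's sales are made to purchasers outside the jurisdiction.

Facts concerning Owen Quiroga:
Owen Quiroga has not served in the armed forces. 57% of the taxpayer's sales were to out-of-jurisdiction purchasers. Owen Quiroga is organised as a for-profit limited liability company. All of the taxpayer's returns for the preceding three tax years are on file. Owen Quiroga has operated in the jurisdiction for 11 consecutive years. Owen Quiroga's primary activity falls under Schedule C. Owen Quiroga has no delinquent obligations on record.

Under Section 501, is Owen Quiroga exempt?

(i) ≥ 9 yrs in jurisdiction — holds.
(ii) returns current — met.
(A) no delinquency — holds.
(B) not (Schedule C activity) — not met.
(iii): T OR F → true.
So (a) is satisfied (T AND T AND T).
(b) veteran — not satisfied.
(c) nonprofit — not satisfied.
(1): T OR F OR F → true.
(2) >50% out-of-jur. sales — satisfied.
Overall = T AND T = true.

Yes — exempt.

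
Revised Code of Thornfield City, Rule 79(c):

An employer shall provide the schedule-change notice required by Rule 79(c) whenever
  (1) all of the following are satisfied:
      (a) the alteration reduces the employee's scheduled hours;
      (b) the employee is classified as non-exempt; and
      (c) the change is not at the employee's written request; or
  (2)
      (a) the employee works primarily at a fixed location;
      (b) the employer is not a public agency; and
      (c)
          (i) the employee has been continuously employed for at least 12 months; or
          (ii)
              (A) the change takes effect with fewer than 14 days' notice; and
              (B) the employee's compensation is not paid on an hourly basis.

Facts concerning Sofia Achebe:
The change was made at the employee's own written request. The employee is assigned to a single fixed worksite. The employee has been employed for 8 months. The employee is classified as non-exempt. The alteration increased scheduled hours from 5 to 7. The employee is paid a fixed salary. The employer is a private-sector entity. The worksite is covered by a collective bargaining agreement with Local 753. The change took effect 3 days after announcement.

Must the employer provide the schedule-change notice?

(a) hours reduced — fails.
(b) non-exempt — holds.
(c) not employee-requested — not met.
(1) = F AND T AND F = false.
(a) fixed location — met.
(b) not (public agency) — holds.
(i) tenure ≥ 12 mo. — fails.
(A) < 14 days' notice — satisfied.
(B) not (hourly-paid) — holds.
(ii) = T AND T = true.
So (c) is satisfied (F OR T).
So (2) is satisfied (T AND T AND T).
Overall = F OR T = true.

Yes — required.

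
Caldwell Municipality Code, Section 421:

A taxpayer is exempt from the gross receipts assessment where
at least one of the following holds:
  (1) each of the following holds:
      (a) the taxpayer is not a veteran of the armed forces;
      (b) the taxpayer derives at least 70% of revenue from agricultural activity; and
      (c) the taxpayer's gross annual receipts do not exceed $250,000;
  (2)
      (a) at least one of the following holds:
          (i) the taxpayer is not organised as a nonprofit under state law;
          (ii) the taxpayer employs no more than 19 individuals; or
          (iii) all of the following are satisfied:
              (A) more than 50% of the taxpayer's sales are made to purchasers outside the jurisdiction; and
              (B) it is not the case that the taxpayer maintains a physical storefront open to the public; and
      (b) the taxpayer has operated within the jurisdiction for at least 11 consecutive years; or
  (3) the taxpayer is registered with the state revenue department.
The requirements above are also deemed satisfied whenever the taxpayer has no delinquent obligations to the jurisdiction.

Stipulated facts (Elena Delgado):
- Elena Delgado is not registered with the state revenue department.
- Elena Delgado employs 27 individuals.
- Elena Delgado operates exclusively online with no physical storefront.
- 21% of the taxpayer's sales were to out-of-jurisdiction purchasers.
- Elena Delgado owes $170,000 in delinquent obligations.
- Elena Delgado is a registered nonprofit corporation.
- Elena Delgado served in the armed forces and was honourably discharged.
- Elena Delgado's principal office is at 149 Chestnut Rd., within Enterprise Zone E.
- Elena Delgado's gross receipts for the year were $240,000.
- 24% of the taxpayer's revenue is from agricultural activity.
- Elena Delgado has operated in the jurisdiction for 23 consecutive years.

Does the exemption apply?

No — not exempt.

(a) not (veteran) — not met.
(b) ≥70% agricultural — not satisfied.
(c) receipts ≤ $250,000 — holds.
(1): F AND F AND T → false.
(i) not (nonprofit) — fails.
(ii) ≤ 19 employees — not satisfied.
(A) >50% out-of-jur. sales — not met.
(B) not (has storefront) — met.
So (iii) is not satisfied (F AND T).
(a) = F OR F OR F = false.
(b) ≥ 11 yrs in jurisdiction — holds.
(2) = F AND T = false.
(3) state-registered — not met.
Overall = F OR F OR F = false.
Exception (no delinquency) — not satisfied.
Result: main false OR exception false → false.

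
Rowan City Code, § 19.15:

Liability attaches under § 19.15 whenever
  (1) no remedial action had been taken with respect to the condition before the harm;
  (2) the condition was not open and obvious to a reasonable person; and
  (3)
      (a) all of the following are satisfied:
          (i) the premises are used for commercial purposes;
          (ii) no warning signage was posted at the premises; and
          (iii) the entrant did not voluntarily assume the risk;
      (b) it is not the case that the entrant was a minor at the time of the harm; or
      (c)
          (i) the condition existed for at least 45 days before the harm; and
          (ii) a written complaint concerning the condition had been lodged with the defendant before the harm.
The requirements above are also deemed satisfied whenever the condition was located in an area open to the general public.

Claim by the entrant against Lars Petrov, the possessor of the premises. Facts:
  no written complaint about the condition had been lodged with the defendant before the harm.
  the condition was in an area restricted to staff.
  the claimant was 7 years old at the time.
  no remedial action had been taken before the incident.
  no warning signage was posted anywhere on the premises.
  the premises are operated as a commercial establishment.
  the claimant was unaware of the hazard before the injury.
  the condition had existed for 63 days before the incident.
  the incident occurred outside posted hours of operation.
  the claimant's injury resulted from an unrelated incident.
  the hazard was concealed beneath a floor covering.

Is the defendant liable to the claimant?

(1) no remedial action — met.
(2) not open/obvious — holds.
(i) commercial use — satisfied.
(ii) no signage posted — met.
(iii) no assumed risk — met.
(a): T AND T AND T → true.
(b) not (entrant a minor) — not satisfied.
(i) condition ≥45 days old — satisfied.
(ii) complaint lodged — not met.
So (c) is not satisfied (T AND F).
(3): T OR F OR F → true.
Overall: T AND T AND T → true.
Exception (public area) — not satisfied.
Result: main true OR exception false → true.

Yes — liable.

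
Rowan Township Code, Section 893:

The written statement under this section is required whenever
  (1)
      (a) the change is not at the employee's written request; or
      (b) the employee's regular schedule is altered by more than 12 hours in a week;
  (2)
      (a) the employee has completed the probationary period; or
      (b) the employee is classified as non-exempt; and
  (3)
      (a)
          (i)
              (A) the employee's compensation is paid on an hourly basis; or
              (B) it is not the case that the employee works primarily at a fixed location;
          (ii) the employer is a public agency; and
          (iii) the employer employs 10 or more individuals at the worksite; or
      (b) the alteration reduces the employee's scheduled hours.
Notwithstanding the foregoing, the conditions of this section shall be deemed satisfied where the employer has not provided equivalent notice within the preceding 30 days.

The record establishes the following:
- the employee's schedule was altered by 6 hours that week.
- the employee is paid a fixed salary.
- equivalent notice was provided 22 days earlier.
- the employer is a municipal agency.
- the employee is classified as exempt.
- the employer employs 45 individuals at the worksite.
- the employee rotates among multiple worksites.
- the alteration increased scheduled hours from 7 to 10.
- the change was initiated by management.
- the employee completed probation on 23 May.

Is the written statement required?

Yes — required.

(a) not employee-requested — satisfied.
(b) schedule shift > 12h — not met.
So (1) is satisfied (T OR F).
(a) past probation — met.
(b) non-exempt — fails.
So (2) is satisfied (T OR F).
(A) hourly-paid — fails.
(B) not (fixed location) — satisfied.
(i) = F OR T = true.
(ii) public agency — met.
(iii) ≥ 10 at site — holds.
(a) = T AND T AND T = true.
(b) hours reduced — fails.
So (3) is satisfied (T OR F).
Overall: T AND T AND T → true.
Exception (no recent notice) — not satisfied.
Result: main true OR exception false → true.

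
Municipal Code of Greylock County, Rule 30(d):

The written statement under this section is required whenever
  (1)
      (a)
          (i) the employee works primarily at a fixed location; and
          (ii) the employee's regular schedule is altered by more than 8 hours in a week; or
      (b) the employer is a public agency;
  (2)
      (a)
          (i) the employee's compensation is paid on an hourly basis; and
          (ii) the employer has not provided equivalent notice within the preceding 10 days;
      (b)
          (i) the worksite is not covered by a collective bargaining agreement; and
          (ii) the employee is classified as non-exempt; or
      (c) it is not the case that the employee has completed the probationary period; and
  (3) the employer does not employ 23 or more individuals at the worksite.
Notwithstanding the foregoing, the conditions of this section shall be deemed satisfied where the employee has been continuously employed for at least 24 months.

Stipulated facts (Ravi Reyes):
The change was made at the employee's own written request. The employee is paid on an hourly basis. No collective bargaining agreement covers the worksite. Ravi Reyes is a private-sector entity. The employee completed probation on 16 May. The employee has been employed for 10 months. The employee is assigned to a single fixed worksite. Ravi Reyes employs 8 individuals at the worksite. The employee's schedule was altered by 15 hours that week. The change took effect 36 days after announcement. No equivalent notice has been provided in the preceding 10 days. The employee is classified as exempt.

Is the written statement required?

Yes — required.

(i) fixed location — satisfied.
(ii) schedule shift > 8h — met.
(a) = T AND T = true.
(b) public agency — fails.
So (1) is satisfied (T OR F).
(i) hourly-paid — holds.
(ii) no recent notice — satisfied.
(a) = T AND T = true.
(i) no CBA — holds.
(ii) non-exempt — fails.
So (b) is not satisfied (T AND F).
(c) not (past probation) — fails.
(2) = T OR F OR F = true.
(3) not (≥ 23 at site) — holds.
So Overall is satisfied (T AND T AND T).
Exception (tenure ≥ 24 mo.) — not satisfied.
Result: main true OR exception false → true.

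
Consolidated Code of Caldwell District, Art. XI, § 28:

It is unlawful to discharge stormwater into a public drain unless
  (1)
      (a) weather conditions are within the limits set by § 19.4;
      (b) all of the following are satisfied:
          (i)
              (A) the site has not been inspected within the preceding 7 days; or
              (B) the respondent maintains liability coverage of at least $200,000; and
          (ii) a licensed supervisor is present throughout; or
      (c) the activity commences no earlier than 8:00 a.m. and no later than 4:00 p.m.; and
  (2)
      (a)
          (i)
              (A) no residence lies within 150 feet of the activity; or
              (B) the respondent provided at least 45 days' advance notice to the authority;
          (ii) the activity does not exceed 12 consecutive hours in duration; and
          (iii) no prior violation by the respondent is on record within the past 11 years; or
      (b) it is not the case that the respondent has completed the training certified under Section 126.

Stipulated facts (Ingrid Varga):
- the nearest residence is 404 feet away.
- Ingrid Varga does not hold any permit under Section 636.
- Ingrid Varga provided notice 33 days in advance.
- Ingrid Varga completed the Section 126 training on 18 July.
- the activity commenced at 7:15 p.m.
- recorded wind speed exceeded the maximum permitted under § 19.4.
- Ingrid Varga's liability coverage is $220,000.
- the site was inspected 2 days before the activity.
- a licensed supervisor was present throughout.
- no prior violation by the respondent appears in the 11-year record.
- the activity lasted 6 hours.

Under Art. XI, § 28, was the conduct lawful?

Yes — lawful.

(a) weather ok — not satisfied.
(A) not (site inspected) — fails.
(B) coverage ≥ $200,000 — holds.
So (i) is satisfied (F OR T).
(ii) supervisor present — met.
So (b) is satisfied (T AND T).
(c) start within hours — not satisfied.
(1): F OR T OR F → true.
(A) no residence in 150 ft — holds.
(B) ≥45 days' notice — not satisfied.
So (i) is satisfied (T OR F).
(ii) ≤ 12 hrs duration — satisfied.
(iii) no prior violation — holds.
(a) = T AND T AND T = true.
(b) not (training certified) — fails.
(2) = T OR F = true.
So Overall is satisfied (T AND T).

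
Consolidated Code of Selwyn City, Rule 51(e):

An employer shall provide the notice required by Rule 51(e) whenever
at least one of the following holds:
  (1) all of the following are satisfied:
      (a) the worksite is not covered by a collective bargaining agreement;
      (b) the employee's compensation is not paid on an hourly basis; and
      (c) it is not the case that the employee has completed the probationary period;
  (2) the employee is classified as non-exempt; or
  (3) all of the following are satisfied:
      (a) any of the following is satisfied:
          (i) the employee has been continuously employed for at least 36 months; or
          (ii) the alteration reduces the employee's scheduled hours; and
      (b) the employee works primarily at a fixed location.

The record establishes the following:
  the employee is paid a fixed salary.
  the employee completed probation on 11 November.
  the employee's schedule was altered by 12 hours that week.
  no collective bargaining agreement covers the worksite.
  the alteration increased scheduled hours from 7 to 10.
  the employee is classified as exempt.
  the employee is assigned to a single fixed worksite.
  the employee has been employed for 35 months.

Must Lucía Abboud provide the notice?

(a) no CBA — met.
(b) not (hourly-paid) — satisfied.
(c) not (past probation) — not satisfied.
(1): T AND T AND F → false.
(2) non-exempt — not met.
(i) tenure ≥ 36 mo. — fails.
(ii) hours reduced — not satisfied.
(a): F OR F → false.
(b) fixed location — holds.
So (3) is not satisfied (F AND T).
Overall = F OR F OR F = false.

No — not required.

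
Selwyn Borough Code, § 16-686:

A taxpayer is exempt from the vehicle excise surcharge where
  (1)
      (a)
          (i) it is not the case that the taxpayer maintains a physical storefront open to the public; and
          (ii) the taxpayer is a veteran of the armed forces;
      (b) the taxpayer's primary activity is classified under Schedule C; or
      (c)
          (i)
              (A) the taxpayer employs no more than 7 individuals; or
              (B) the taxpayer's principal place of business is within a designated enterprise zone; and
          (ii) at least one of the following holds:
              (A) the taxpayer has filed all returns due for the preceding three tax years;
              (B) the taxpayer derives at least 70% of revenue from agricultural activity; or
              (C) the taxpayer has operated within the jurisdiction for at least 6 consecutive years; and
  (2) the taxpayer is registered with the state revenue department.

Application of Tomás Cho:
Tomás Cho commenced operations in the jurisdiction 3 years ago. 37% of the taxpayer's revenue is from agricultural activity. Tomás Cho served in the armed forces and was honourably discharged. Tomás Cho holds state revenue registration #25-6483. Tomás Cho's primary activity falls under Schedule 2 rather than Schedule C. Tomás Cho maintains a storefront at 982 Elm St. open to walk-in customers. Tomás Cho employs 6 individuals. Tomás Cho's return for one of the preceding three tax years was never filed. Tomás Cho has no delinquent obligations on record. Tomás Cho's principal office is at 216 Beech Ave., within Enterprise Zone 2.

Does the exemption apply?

No — not exempt.

(i) not (has storefront) — fails.
(ii) veteran — met.
(a) = F AND T = false.
(b) Schedule C activity — fails.
(A) ≤ 7 employees — holds.
(B) in enterprise zone — holds.
(i) = T OR T = true.
(A) returns current — not met.
(B) ≥70% agricultural — fails.
(C) ≥ 6 yrs in jurisdiction — fails.
(ii): F OR F OR F → false.
(c) = T AND F = false.
(1) = F OR F OR F = false.
(2) state-registered — met.
So Overall is not satisfied (F AND T).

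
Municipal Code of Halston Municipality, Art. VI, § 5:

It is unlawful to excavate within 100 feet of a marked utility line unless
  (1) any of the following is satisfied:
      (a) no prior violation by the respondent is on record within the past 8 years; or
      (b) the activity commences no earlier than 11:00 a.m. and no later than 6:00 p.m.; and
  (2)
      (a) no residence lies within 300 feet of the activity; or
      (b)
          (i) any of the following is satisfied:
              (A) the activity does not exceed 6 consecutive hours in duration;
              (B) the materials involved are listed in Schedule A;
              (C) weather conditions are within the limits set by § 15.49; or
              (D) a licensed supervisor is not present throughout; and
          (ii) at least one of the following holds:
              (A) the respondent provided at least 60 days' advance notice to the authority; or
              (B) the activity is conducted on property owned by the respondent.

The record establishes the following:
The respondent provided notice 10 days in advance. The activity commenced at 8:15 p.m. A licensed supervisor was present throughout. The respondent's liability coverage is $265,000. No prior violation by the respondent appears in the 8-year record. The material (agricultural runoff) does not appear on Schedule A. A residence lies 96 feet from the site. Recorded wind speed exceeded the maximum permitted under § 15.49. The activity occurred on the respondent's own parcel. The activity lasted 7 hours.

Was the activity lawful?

(a) no prior violation — satisfied.
(b) start within hours — fails.
(1) = T OR F = true.
(a) no residence in 300 ft — fails.
(A) ≤ 6 hrs duration — not satisfied.
(B) Schedule A material — not met.
(C) weather ok — not met.
(D) not (supervisor present) — not met.
So (i) is not satisfied (F OR F OR F OR F).
(A) ≥60 days' notice — fails.
(B) own property — satisfied.
So (ii) is satisfied (F OR T).
(b): F AND T → false.
So (2) is not satisfied (F OR F).
Overall = T AND F = false.

No — unlawful.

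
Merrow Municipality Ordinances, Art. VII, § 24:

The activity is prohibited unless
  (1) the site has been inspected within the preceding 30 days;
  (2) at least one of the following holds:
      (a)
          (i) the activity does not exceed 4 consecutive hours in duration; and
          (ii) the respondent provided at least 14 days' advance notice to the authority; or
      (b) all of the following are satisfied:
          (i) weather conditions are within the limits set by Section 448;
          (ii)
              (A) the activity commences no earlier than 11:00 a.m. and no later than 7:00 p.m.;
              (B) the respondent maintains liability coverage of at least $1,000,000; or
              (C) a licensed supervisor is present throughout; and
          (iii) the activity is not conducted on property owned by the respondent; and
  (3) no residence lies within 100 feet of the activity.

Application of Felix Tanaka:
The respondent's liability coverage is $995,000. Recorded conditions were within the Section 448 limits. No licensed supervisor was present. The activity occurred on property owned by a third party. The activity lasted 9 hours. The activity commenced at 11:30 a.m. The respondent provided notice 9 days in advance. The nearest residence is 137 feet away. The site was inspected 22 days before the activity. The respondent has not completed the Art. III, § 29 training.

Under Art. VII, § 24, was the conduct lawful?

Yes — lawful.

(1) site inspected — met.
(i) ≤ 4 hrs duration — not satisfied.
(ii) ≥14 days' notice — not met.
(a) = F AND F = false.
(i) weather ok — holds.
(A) start within hours — met.
(B) coverage ≥ $1,000,000 — not satisfied.
(C) supervisor present — not met.
(ii): T OR F OR F → true.
(iii) not (own property) — met.
(b): T AND T AND T → true.
(2): F OR T → true.
(3) no residence in 100 ft — met.
Overall = T AND T AND T = true.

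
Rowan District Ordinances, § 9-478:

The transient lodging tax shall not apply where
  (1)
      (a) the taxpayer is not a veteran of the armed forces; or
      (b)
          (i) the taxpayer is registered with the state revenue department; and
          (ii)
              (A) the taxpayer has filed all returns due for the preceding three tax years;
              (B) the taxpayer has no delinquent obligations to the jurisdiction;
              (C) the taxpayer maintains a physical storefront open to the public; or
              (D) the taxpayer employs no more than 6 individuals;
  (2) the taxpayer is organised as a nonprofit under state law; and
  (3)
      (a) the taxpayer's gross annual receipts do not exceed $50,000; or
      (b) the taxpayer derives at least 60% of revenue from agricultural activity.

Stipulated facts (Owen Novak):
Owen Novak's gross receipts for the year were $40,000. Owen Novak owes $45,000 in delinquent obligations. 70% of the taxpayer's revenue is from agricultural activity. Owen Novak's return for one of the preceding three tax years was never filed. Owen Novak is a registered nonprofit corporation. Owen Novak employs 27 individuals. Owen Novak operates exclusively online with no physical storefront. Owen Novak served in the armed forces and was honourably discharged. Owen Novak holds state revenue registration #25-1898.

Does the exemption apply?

No — not exempt.

(a) not (veteran) — not met.
(i) state-registered — met.
(A) returns current — not satisfied.
(B) no delinquency — not satisfied.
(C) has storefront — not met.
(D) ≤ 6 employees — fails.
(ii) = F OR F OR F OR F = false.
So (b) is not satisfied (T AND F).
(1): F OR F → false.
(2) nonprofit — holds.
(a) receipts ≤ $50,000 — met.
(b) ≥60% agricultural — satisfied.
(3): T OR T → true.
Overall = F AND T AND T = false.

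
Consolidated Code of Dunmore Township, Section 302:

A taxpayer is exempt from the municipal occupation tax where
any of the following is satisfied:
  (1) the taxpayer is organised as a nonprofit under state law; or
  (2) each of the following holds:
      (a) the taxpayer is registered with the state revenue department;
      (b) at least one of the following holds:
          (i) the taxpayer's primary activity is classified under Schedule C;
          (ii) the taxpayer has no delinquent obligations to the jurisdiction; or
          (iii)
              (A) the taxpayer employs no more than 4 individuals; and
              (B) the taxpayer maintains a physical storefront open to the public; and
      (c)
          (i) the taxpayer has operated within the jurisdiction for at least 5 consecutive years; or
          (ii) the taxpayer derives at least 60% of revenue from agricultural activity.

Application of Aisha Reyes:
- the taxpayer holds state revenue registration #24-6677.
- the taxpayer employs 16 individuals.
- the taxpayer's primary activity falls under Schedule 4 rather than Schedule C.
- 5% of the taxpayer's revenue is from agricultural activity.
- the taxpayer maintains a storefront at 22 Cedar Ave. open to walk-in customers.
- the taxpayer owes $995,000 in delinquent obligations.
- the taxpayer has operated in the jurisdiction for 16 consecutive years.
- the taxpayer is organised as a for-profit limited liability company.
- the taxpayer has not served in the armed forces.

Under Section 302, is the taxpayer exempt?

(1) nonprofit — fails.
(a) state-registered — met.
(i) Schedule C activity — not satisfied.
(ii) no delinquency — fails.
(A) ≤ 4 employees — not met.
(B) has storefront — met.
(iii) = F AND T = false.
(b): F OR F OR F → false.
(i) ≥ 5 yrs in jurisdiction — holds.
(ii) ≥60% agricultural — not met.
So (c) is satisfied (T OR F).
So (2) is not satisfied (T AND F AND T).
Overall: F OR F → false.

No — not exempt.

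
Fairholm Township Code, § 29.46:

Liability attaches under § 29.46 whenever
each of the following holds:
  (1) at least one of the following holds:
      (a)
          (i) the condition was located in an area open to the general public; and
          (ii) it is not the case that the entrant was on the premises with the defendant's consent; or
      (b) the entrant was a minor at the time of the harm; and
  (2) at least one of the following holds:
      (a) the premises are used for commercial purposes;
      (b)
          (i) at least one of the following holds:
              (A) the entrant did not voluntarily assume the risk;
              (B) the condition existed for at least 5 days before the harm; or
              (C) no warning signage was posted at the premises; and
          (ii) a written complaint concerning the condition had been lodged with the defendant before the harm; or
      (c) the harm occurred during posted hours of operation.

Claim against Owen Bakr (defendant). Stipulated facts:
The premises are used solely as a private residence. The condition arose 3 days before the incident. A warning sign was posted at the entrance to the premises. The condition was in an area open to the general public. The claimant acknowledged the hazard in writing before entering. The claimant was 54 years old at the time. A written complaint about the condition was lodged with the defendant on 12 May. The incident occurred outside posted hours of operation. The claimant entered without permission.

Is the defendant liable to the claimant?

(i) public area — met.
(ii) not (consent to enter) — satisfied.
(a) = T AND T = true.
(b) entrant a minor — not met.
(1): T OR F → true.
(a) commercial use — fails.
(A) no assumed risk — not met.
(B) condition ≥5 days old — fails.
(C) no signage posted — not satisfied.
(i) = F OR F OR F = false.
(ii) complaint lodged — holds.
So (b) is not satisfied (F AND T).
(c) during posted hours — not met.
(2): F OR F OR F → false.
So Overall is not satisfied (T AND F).

No — not liable.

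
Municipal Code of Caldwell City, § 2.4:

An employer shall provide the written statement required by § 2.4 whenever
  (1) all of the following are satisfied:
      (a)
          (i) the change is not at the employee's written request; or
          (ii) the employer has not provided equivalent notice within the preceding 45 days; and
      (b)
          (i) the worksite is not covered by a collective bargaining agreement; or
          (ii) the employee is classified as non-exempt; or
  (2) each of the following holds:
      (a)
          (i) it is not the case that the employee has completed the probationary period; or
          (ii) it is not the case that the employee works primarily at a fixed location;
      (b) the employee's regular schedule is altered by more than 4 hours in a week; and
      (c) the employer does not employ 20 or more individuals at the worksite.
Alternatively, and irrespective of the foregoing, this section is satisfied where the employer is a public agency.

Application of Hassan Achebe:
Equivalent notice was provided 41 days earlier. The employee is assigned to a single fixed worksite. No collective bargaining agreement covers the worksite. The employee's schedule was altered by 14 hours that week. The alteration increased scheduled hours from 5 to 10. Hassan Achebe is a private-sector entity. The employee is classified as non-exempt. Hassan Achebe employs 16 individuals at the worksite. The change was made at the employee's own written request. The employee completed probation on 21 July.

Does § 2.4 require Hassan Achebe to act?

(i) not employee-requested — not satisfied.
(ii) no recent notice — not met.
(a) = F OR F = false.
(i) no CBA — holds.
(ii) non-exempt — holds.
(b) = T OR T = true.
So (1) is not satisfied (F AND T).
(i) not (past probation) — not met.
(ii) not (fixed location) — not met.
So (a) is not satisfied (F OR F).
(b) schedule shift > 4h — holds.
(c) not (≥ 20 at site) — satisfied.
So (2) is not satisfied (F AND T AND T).
Overall: F OR F → false.
Exception (public agency) — not satisfied.
Result: main false OR exception false → false.

No — not required.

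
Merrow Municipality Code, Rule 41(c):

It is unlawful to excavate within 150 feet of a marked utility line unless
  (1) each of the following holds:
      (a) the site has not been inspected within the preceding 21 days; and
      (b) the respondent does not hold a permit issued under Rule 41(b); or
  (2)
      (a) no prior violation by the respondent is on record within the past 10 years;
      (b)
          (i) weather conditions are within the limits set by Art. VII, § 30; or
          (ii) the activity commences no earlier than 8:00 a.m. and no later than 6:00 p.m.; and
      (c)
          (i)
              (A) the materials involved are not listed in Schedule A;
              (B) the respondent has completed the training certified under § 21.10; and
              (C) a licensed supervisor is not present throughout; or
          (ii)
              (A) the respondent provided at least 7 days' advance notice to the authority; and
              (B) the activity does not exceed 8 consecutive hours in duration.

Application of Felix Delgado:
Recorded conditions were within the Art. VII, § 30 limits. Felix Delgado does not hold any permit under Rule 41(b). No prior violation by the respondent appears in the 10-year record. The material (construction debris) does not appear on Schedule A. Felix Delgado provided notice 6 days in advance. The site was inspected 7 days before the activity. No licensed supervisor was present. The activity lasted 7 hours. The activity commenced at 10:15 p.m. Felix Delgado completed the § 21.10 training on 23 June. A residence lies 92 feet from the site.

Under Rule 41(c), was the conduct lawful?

(a) not (site inspected) — not satisfied.
(b) not (holds permit) — met.
So (1) is not satisfied (F AND T).
(a) no prior violation — satisfied.
(i) weather ok — holds.
(ii) start within hours — not met.
(b): T OR F → true.
(A) not (Schedule A material) — met.
(B) training certified — holds.
(C) not (supervisor present) — holds.
(i) = T AND T AND T = true.
(A) ≥7 days' notice — fails.
(B) ≤ 8 hrs duration — holds.
(ii) = F AND T = false.
So (c) is satisfied (T OR F).
(2): T AND T AND T → true.
So Overall is satisfied (F OR T).

Yes — lawful.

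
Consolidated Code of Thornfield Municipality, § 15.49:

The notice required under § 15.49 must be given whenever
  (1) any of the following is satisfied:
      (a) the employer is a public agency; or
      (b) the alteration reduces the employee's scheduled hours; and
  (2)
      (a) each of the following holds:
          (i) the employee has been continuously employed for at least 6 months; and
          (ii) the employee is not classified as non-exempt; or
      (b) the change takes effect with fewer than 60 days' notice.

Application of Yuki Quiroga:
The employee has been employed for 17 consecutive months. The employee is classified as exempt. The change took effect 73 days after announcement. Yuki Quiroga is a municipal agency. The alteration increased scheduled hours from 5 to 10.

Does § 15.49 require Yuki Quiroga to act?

Yes — required.

(a) public agency — met.
(b) hours reduced — not met.
(1) = T OR F = true.
(i) tenure ≥ 6 mo. — satisfied.
(ii) not (non-exempt) — holds.
(a) = T AND T = true.
(b) < 60 days' notice — not satisfied.
(2): T OR F → true.
Overall: T AND T → true.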